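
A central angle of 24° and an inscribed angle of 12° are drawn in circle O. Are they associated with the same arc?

By the inscribed angle theorem, if both angles subtend the same arc, the inscribed angle must be half the central angle.
Half of 24° = 12°, which equals the given inscribed angle of 12°.
Therefore, yes, they correspond to the same arc.

Yes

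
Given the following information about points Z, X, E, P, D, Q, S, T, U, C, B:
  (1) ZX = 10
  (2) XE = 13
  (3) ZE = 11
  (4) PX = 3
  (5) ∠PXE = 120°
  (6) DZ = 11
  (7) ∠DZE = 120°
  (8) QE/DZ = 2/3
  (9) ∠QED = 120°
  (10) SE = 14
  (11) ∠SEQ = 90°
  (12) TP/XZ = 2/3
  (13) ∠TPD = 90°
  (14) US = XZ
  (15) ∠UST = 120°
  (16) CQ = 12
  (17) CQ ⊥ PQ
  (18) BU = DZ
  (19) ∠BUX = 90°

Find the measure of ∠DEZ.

Step 1: By the law of cosines on triangle EZD: ED² = 11² + 11² − 2·11·11·cos(120°) = 363, so ED = 11·√3.
Step 2: By the inverse law of cosines on triangle DEZ: cos(∠DEZ) = ((11·√3)² + 11² − 11²) / (2·11·√3·11) = 363/419.16 = 0.866, so ∠DEZ = 30°.

Therefore, the measure of angle ∠DEZ = 30°.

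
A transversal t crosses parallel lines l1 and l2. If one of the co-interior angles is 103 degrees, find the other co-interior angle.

Co-interior angles (same-side interior) formed by parallel lines and a transversal are supplementary (sum to 180 degrees).
The given angle is 103 degrees.
The co-interior angle = 180 - 103 = 77 degrees.

77 degrees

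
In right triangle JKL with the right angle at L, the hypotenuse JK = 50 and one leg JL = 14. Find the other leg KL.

KL = sqrt(50^2 - 14^2) = sqrt(2304) = 48

48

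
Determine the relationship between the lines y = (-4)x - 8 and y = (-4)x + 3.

Slope of line 1: m1 = -4
Slope of line 2: m2 = -4
m1 = m2, so the lines are parallel.

Parallel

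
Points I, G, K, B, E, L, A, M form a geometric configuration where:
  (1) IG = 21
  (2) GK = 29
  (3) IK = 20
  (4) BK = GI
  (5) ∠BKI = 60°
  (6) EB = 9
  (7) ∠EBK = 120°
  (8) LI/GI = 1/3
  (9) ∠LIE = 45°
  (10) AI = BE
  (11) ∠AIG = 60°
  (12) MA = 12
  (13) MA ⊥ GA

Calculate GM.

From the given relations: AI = BE = 9.
Step 1: By the law of cosines on triangle GIA: GA² = 21² + 9² − 2·21·9·cos(60°) = 333, so GA = 3·√37.
Step 2: By the law of cosines on triangle GAM: GM² = (3·√37)² + 12² − 2·3·√37·12·cos(90°) = 477, so GM = 3·√53.

Therefore, the length of GM = 3·√53.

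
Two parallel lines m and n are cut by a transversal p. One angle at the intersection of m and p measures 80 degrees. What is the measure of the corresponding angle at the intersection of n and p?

Corresponding angles are equal: 80 degrees.

80 degrees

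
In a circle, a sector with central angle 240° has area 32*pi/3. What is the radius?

The sector covers 240°/360° = 2/3 of the full circle.
Full circle area = 32*pi/3 / 2/3 = 16*pi.
Since full area = πr², we get r² = 16*pi/π = 16, so r = 4.

4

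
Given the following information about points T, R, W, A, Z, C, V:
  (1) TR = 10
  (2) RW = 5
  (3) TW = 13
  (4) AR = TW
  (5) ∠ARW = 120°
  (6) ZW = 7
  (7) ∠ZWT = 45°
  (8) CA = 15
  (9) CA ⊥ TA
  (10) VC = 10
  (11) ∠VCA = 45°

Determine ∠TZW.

Step 1: By the law of cosines on triangle ZWT: ZT² = 7² + 13² − 2·7·13·cos(45°) = 89.31, so ZT ≈ 9.45.
Step 2: By the inverse law of cosines on triangle TZW: cos(∠TZW) = (9.45² + 7² − 13²) / (2·9.45·7) = -30.69/132.3 = -0.232, so ∠TZW = 103.41°.

Therefore, the measure of angle ∠TZW = 103.41°.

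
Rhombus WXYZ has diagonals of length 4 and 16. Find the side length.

In a rhombus, the diagonals bisect each other perpendicularly, creating four congruent right triangles.
Each triangle has legs 2 (half of 4) and 8 (half of 16).
The hypotenuse of each right triangle is a side of the rhombus:
side = sqrt(2^2 + 8^2) = sqrt(68) = 2*sqrt(17)

2*sqrt(17)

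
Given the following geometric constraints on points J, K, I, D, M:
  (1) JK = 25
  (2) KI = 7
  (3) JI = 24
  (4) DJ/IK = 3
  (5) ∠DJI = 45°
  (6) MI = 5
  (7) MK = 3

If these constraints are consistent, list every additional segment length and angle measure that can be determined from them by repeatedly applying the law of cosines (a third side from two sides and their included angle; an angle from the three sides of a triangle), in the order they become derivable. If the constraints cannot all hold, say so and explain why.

The constraints are consistent. Derivable facts, in order:
After 1 step:
- ID ≈ 17.44
- ∠IJK = 16.26°
- ∠IKJ = 73.74°
- ∠IKM = 38.21°
- ∠IMK = 120°
- ∠JIK = 90°
- ∠KIM = 21.79°
After 2 steps:
- ∠DIJ = 58.36°
- ∠IDJ = 76.64°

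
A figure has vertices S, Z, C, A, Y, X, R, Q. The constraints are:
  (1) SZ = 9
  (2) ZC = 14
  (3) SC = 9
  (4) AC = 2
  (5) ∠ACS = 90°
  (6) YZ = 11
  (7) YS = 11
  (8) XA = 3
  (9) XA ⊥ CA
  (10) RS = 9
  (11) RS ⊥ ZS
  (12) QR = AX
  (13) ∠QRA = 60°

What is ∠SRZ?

Step 1: By the law of cosines on triangle RSZ: RZ² = 9² + 9² − 2·9·9·cos(90°) = 162, so RZ = 9·√2.
Step 2: By the inverse law of cosines on triangle SRZ: cos(∠SRZ) = (9² + (9·√2)² − 9²) / (2·9·9·√2) = 162/229.1 = 0.7071, so ∠SRZ = 45°.

Therefore, the measure of angle ∠SRZ = 45°.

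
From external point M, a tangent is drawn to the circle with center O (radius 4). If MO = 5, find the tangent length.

Let T be the point of tangency. Then OT ⊥ MT (radius ⊥ tangent).
In right triangle OTM: OM² = OT² + MT²
5² = 4² + MT²
MT² = 9, MT = 3

3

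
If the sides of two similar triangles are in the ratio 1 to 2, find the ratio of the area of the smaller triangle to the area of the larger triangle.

The ratio of areas of similar triangles equals the square of the side ratio.
Side ratio = 1:2
Area ratio = (1/2)^2 = 1/4 = 1:4

1:4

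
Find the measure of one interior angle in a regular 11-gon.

Each interior angle of a regular n-gon is (n - 2) * 180 / n.
For n = 11: (11 - 2) * 180 / 11 = 1620/11 = 1620/11 degrees.

1620/11 degrees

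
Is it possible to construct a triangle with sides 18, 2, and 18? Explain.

For three segments to close into a triangle, no single side can be as long as the other two combined.
The longest side is 18, and 2 + 18 = 20 > 18.
A triangle can be formed.

Yes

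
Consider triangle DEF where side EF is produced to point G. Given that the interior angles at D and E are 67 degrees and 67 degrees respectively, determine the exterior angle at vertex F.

By the exterior angle theorem, an exterior angle of a triangle equals the sum of the two remote interior angles.
Exterior angle = angle D + angle E
Exterior angle = 67 + 67 = 134 degrees

134 degrees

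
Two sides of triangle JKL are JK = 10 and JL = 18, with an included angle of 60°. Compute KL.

Law of cosines: KL^2 = 10^2 + 18^2 - 2(10)(18)cos(60°) = 244, so KL = 2*sqrt(61).

2*sqrt(61)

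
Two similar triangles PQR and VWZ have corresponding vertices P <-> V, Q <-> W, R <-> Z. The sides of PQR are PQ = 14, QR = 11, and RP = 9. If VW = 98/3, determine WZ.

Similar triangles have proportional sides. Setting up the proportion:
VW / PQ = WZ / QR
98/3 / 14 = WZ / 11
WZ = 11 * 98/3 / 14 = 77/3.

77/3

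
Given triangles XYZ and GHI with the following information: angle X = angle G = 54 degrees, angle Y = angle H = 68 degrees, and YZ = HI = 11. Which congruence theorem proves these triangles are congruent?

Consider the given information: angle X = angle G = 54 degrees, angle Y = angle H = 68 degrees, and YZ = HI = 11
This is not SAS or HL: SAS requires two sides and the included angle between them. HL only applies to right triangles with matching hypotenuse and leg.
The correct criterion is AAS. Two pairs of corresponding angles and a non-included side are equal (Angle-Angle-Side).

AAS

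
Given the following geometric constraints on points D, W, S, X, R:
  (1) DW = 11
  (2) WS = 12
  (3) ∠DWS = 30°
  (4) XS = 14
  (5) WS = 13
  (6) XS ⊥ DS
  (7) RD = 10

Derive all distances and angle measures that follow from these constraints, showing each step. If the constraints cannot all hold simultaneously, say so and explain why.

These constraints are not satisfiable: (2) WS = 12 and (5) WS = 13 assign two different lengths to the same segment. No planar figure meets all of them, so nothing further can be derived.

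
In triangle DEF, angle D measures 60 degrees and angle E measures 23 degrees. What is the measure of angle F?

angle F = 180 - 60 - 23 = 97 degrees.

97 degrees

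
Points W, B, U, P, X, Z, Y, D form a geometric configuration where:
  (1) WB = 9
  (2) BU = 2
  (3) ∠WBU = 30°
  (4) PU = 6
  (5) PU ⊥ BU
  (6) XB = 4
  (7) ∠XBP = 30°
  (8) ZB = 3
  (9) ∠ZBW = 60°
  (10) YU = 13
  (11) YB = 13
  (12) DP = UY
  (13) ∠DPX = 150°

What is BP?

Step 1: By the law of cosines on triangle BUP: BP² = 2² + 6² − 2·2·6·cos(90°) = 40, so BP = 2·√10.

Therefore, the length of BP = 2·√10.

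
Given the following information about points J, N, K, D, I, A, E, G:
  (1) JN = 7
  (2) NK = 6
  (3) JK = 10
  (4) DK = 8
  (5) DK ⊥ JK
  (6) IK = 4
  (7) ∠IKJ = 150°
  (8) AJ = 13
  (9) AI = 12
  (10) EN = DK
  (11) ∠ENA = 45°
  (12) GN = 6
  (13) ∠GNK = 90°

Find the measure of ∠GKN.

Step 1: By the law of cosines on triangle KNG: KG² = 6² + 6² − 2·6·6·cos(90°) = 72, so KG = 6·√2.
Step 2: By the inverse law of cosines on triangle GKN: cos(∠GKN) = ((6·√2)² + 6² − 6²) / (2·6·√2·6) = 72/101.82 = 0.7071, so ∠GKN = 45°.

Therefore, the measure of angle ∠GKN = 45°.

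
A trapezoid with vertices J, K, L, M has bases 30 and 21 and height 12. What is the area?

A trapezoid's area equals the midsegment times the height.
The midsegment is (30 + 21) / 2 = 51/2.
Area = 51/2 * 12 = 306.

306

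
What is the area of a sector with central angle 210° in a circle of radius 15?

The full circle has area πr² = π(15)² = 225*pi.
The sector covers 210° out of 360°, a fraction of 7/12.
Sector area = 225*pi × 7/12 = 525*pi/4.

525*pi/4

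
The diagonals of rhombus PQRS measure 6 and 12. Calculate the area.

The diagonals of a rhombus divide it into four right triangles.
Each triangle has legs 6/ 2 = 3 and 12/2 = 6, so each has area (1/2)*3*6 = 9.
Four such triangles give total area = (d1 * d2) / 2 = 36.

36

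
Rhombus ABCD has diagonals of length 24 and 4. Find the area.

Area of a rhombus = (d1 * d2) / 2
Area = (24 * 4) / 2
Area = 96 / 2
Area = 48

48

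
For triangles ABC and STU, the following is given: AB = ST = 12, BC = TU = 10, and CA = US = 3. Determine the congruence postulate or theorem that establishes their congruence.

Consider the given information: AB = ST = 12, BC = TU = 10, and CA = US = 3
This is not ASA or AAS: ASA requires two angles and the side between them. AAS requires two angles and a non-included side.
The correct criterion is SSS. All three pairs of corresponding sides are equal (Side-Side-Side).

SSS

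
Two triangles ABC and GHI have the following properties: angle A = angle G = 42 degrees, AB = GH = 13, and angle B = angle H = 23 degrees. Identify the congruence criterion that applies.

The given information provides:
angle A = angle G = 42 degrees, AB = GH = 13, and angle B = angle H = 23 degrees
This matches the ASA congruence theorem.
Two pairs of corresponding angles and the included side are equal (Angle-Side-Angle).

ASA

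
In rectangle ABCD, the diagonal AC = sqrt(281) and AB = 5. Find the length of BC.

The diagonal of a rectangle forms a right triangle with the two sides.
Rearranging the Pythagorean theorem: missing side = sqrt(d^2 - known^2).
= sqrt(281 - 25) = sqrt(256) = 16.

16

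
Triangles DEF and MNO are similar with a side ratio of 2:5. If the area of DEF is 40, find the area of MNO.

Area ratio = (2/5)^2 = 4/25. Area of MNO = 40 * 25/4 = 250.

250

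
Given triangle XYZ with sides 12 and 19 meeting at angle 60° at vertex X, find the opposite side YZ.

Law of cosines: YZ^2 = 12^2 + 19^2 - 2(12)(19)cos(60°) = 277, so YZ = sqrt(277).

sqrt(277)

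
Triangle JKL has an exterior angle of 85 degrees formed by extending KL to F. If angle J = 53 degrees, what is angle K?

The exterior angle theorem states that an exterior angle equals the sum of the two non-adjacent interior angles.
So 85 = 53 + angle K, which gives angle K = 85 - 53 = 32 degrees.

32 degrees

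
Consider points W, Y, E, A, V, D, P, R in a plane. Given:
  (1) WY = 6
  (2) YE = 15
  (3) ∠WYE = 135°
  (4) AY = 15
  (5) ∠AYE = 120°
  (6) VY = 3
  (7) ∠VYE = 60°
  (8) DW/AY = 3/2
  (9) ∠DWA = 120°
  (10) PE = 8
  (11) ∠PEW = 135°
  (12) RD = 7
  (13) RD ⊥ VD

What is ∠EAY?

Step 1: By the law of cosines on triangle AYE: AE² = 15² + 15² − 2·15·15·cos(120°) = 675, so AE = 15·√3.
Step 2: By the inverse law of cosines on triangle EAY: cos(∠EAY) = ((15·√3)² + 15² − 15²) / (2·15·√3·15) = 675/779.42 = 0.866, so ∠EAY = 30°.

Therefore, the measure of angle ∠EAY = 30°.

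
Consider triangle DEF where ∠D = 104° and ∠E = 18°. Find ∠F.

angle F = 180 - 104 - 18 = 58 degrees.

58 degrees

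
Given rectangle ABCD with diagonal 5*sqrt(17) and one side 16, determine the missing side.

Using the Pythagorean theorem: d^2 = a^2 + b^2
b^2 = d^2 - a^2
b^2 = 425 - 256
b^2 = 169
b = sqrt(169) = 13

13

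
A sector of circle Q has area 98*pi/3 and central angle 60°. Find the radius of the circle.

r² = 360 × 98*pi/3 / (π × 60) = 196, so r = 14.

14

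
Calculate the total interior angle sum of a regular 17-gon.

The sum of interior angles of an n-sided polygon is (n - 2) * 180.
For n = 17: (17 - 2) * 180 = 15 * 180 = 2700 degrees.

2700 degrees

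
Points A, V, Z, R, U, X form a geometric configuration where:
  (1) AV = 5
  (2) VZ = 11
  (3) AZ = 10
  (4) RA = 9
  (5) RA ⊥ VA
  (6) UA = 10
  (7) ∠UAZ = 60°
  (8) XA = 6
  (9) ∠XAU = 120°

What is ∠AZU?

Step 1: By the law of cosines on triangle ZAU: ZU² = 10² + 10² − 2·10·10·cos(60°) = 100, so ZU = 10.
Step 2: By the inverse law of cosines on triangle AZU: cos(∠AZU) = (10² + 10² − 10²) / (2·10·10) = 100/200 = 0.5, so ∠AZU = 60°.

Therefore, the measure of angle ∠AZU = 60°.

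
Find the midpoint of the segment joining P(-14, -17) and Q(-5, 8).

The midpoint is the point halfway along the segment.
Move half the horizontal distance: -14 + (-5 - -14)/2 = -14 + 9/2 = -19/2
Move half the vertical distance: -17 + (8 - -17)/2 = -17 + 25/2 = -9/2
Midpoint = (-19/2, -9/2)

(-19/2, -9/2)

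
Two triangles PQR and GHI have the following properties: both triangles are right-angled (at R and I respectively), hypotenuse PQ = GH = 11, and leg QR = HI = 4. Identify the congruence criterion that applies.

Consider the given information: both triangles are right-angled (at R and I respectively), hypotenuse PQ = GH = 11, and leg QR = HI = 4
This is not SAS or ASA: SAS requires two sides and the included angle between them. ASA requires two angles and the side between them.
The correct criterion is HL. The hypotenuse and one leg of two right triangles are equal (Hypotenuse-Leg).

HL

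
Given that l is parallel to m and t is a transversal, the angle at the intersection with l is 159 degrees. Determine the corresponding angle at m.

Corresponding angles formed by parallel lines and a transversal are equal.
The given angle is 159 degrees.
The corresponding angle = 159 degrees.

159 degrees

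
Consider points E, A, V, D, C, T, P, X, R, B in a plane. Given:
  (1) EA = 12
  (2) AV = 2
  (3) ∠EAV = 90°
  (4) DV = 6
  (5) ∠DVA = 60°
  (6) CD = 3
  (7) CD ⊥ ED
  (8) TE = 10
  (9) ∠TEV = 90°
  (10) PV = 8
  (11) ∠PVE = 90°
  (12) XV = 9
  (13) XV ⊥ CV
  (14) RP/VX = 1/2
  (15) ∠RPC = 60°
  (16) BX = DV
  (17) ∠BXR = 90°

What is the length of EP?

Step 1: By the law of cosines on triangle EAV: EV² = 12² + 2² − 2·12·2·cos(90°) = 148, so EV = 2·√37.
Step 2: By the law of cosines on triangle EVP: EP² = (2·√37)² + 8² − 2·2·√37·8·cos(90°) = 212, so EP = 2·√53.

Therefore, the length of EP = 2·√53.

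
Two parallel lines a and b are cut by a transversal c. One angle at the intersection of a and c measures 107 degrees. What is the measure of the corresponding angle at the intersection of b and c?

Corresponding angles formed by parallel lines and a transversal are equal.
The given angle is 107 degrees.
The corresponding angle = 107 degrees.

107 degrees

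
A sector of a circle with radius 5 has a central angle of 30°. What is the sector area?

The full circle has area πr² = π(5)² = 25*pi.
The sector covers 30° out of 360°, a fraction of 1/12.
Sector area = 25*pi × 1/12 = 25*pi/12.

25*pi/12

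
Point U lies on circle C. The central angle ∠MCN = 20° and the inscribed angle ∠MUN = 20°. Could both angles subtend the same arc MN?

By the inscribed angle theorem, the inscribed angle for a central angle of 20° should be 20° / 2 = 10°.
The given inscribed angle is 20°, which does not equal 10°.
Therefore, no, they do not correspond to the same arc.

No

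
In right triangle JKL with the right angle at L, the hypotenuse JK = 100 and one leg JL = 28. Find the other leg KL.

Rearranging the Pythagorean theorem to solve for the unknown leg:
leg^2 = hypotenuse^2 - known_leg^2 = 10000 - 784 = 9216
leg = sqrt(9216) = 96.

96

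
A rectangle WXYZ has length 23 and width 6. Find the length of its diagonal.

Using the Pythagorean theorem:
d² = 23² + 6² = 529 + 36 = 565
d = sqrt(565)

sqrt(565)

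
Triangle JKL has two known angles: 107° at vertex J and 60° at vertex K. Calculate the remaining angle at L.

The interior angles sum to 180°: angle L = 180 - 107 - 60 = 13°.
The triangle is obtuse (angles 107°, 60°, 13°).

13 degrees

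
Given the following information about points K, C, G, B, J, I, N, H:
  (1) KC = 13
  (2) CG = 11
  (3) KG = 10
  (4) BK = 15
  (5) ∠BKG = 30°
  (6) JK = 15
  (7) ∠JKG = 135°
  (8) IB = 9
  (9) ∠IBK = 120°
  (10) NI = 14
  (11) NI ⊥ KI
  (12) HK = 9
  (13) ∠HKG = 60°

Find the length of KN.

Step 1: By the law of cosines on triangle KBI: KI² = 15² + 9² − 2·15·9·cos(120°) = 441, so KI = 21.
Step 2: By the law of cosines on triangle KIN: KN² = 21² + 14² − 2·21·14·cos(90°) = 637, so KN = 7·√13.

Therefore, the length of KN = 7·√13.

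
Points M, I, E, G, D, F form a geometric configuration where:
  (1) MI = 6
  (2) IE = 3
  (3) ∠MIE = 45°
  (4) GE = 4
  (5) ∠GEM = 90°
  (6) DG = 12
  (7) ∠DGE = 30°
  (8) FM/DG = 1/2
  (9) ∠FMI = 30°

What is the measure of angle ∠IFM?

From the given relations: FM = 1/2·DG = 1/2·12 = 6.
Step 1: By the law of cosines on triangle FMI: FI² = 6² + 6² − 2·6·6·cos(30°) = 9.65, so FI ≈ 3.11.
Step 2: By the inverse law of cosines on triangle IFM: cos(∠IFM) = (3.11² + 6² − 6²) / (2·3.11·6) = 9.65/37.27 = 0.2588, so ∠IFM = 75°.

Therefore, the measure of angle ∠IFM = 75°.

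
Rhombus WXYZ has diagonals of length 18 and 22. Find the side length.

The diagonals of a rhombus bisect each other at right angles.
Half-diagonals: 18/2 = 9 and 22/2 = 11
side = sqrt(9^2 + 11^2)
side = sqrt(81 + 121)
side = sqrt(202)

sqrt(202)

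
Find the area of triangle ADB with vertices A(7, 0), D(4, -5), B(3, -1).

Using the Shoelace formula for a triangle:
Area = (1/2)|x0(y1 - y2) + x1(y2 - y0) + x2(y0 - y1)|
Area = (1/2)|7(-5 - -1) + 4(-1 - 0) + 3(0 - -5)|
Area = (1/2)|-28 + -4 + 15|
Area = (1/2)|-17|
Area = (1/2)(17)
Area = 17/2

17/2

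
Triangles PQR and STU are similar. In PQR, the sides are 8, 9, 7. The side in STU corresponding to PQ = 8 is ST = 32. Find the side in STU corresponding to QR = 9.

Since the triangles are similar, the ratio of corresponding sides is constant.
Scale factor k = ST / PQ = 32 / 8 = 4
TU = k * QR = 4 * 9 = 36

36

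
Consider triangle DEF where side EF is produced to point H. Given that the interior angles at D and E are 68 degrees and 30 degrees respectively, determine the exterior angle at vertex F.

By the exterior angle theorem, an exterior angle of a triangle equals the sum of the two remote interior angles.
Exterior angle = angle D + angle E
Exterior angle = 68 + 30 = 98 degrees

98 degrees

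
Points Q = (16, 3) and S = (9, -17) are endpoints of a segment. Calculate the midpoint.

M = ((x₁ + x₂)/2, (y₁ + y₂)/2)
= ((16 + 9)/2, (3 + -17)/2)
= (25/2, -14/2) = (25/2, -7)

(25/2, -7)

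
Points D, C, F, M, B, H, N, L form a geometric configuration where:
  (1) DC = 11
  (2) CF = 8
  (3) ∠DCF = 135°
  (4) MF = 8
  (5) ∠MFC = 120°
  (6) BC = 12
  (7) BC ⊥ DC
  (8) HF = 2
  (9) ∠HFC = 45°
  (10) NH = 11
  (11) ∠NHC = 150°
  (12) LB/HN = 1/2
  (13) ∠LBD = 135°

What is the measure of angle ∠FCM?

Step 1: By the law of cosines on triangle CFM: CM² = 8² + 8² − 2·8·8·cos(120°) = 192, so CM = 8·√3.
Step 2: By the inverse law of cosines on triangle FCM: cos(∠FCM) = (8² + (8·√3)² − 8²) / (2·8·8·√3) = 192/221.7 = 0.866, so ∠FCM = 30°.

Therefore, the measure of angle ∠FCM = 30°.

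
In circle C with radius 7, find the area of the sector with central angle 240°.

The full circle has area πr² = π(7)² = 49*pi.
The sector covers 240° out of 360°, a fraction of 2/3.
Sector area = 49*pi × 2/3 = 98*pi/3.

98*pi/3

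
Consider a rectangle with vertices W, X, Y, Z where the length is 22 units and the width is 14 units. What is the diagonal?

d = sqrt(22^2 + 14^2) = sqrt(680) = 2*sqrt(170)

2*sqrt(170)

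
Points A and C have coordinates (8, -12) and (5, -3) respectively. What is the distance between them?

d = sqrt((5 - 8)^2 + (-3 - -12)^2)
d = sqrt(-3^2 + 9^2)
d = sqrt(9 + 81)
d = sqrt(90) = 3*sqrt(10)

3*sqrt(10)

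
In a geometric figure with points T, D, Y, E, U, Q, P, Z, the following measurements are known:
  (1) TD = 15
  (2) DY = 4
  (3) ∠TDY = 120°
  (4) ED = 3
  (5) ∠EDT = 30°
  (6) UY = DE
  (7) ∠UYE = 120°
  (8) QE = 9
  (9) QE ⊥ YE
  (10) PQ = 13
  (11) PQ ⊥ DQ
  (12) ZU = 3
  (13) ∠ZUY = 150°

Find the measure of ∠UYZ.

From the given relations: UY = DE = 3.
Step 1: By the law of cosines on triangle YUZ: YZ² = 3² + 3² − 2·3·3·cos(150°) = 33.59, so YZ ≈ 5.8.
Step 2: By the inverse law of cosines on triangle UYZ: cos(∠UYZ) = (3² + 5.8² − 3²) / (2·3·5.8) = 33.59/34.77 = 0.9659, so ∠UYZ = 15°.

Therefore, the measure of angle ∠UYZ = 15°.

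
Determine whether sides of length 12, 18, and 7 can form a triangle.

Yes.
The triangle inequality requires that the sum of any two sides exceeds the third.
Here 7 + 12 = 19 > 18, so the condition is met.

Yes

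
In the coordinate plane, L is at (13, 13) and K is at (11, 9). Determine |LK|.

d = sqrt((-2)^2 + (-4)^2) = sqrt(20) = 2*sqrt(5)

2*sqrt(5)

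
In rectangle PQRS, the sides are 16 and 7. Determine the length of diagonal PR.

d = sqrt(16^2 + 7^2) = sqrt(305)

sqrt(305)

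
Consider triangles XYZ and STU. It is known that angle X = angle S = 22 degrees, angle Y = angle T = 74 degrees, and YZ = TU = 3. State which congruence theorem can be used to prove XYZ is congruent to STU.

The given information provides:
angle X = angle S = 22 degrees, angle Y = angle T = 74 degrees, and YZ = TU = 3
This matches the AAS congruence theorem.
Two pairs of corresponding angles and a non-included side are equal (Angle-Angle-Side).

AAS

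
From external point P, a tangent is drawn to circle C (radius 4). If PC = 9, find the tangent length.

Let T be the point of tangency. Then CT ⊥ PT (radius ⊥ tangent).
In right triangle CTP: CP² = CT² + PT²
9² = 4² + PT²
PT² = 65, PT = sqrt(65)

sqrt(65)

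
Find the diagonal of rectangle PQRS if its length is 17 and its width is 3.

d = sqrt(17^2 + 3^2) = sqrt(298)

sqrt(298)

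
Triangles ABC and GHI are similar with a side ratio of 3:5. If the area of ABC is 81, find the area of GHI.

Area ratio = (3/5)^2 = 9/25. Area of GHI = 81 * 25/9 = 225.

225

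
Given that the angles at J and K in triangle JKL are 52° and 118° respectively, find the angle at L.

angle L = 180 - 52 - 118 = 10 degrees.

10 degrees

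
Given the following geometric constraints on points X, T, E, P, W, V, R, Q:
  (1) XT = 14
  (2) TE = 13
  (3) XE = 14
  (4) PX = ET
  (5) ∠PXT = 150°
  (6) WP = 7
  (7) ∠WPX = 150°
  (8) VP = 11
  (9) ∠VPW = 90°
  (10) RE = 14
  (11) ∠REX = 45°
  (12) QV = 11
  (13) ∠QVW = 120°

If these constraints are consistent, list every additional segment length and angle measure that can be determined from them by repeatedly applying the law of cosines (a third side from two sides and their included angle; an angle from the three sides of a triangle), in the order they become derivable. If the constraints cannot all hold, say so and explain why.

The constraints are consistent. Derivable facts, in order:
After 1 step:
- TP ≈ 26.08
- WV = √170
- XR ≈ 10.72
- XW ≈ 19.38
- ∠ETX = 62.34°
- ∠EXT = 55.33°
- ∠TEX = 62.34°
After 2 steps:
- WQ ≈ 20.84
- ∠ERX = 67.5°
- ∠EXR = 67.5°
- ∠PTX = 14.43°
- ∠PVW = 32.47°
- ∠PWV = 57.53°
- ∠PWX = 19.6°
- ∠PXW = 10.4°
- ∠TPX = 15.57°
After 3 steps:
- ∠QWV = 27.2°
- ∠VQW = 32.8°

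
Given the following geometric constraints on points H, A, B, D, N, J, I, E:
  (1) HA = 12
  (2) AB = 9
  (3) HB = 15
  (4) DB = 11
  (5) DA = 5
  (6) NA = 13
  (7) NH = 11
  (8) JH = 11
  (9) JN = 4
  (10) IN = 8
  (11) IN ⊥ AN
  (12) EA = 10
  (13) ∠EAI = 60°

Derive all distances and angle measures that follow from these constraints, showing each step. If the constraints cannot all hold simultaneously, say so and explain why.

The constraints are consistent.

Step 1: From AN = 13, NI = 8, and ∠ANI = 90°, by the law of cosines:
  AI² = AN² + NI² - 2·AN·NI·cos(90°) = 169 + 64 - 0 = 233
  AI ≈ 15.26

Step 2: From HA = 12, HB = 15, AB = 9, by the inverse law of cosines:
  cos(∠AHB) = (HA² + HB² - AB²) / (2·HA·HB)
  ∠AHB = 36.87°

Step 3: From HA = 12, HN = 11, AN = 13, by the inverse law of cosines:
  cos(∠AHN) = (HA² + HN² - AN²) / (2·HA·HN)
  ∠AHN = 68.68°

Step 4: From HJ = 11, HN = 11, JN = 4, by the inverse law of cosines:
  cos(∠JHN) = (HJ² + HN² - JN²) / (2·HJ·HN)
  ∠JHN = 20.95°

Step 5: From AB = 9, AD = 5, BD = 11, by the inverse law of cosines:
  cos(∠BAD) = (AB² + AD² - BD²) / (2·AB·AD)
  ∠BAD = 99.59°

Step 6: From AB = 9, AH = 12, BH = 15, by the inverse law of cosines:
  cos(∠BAH) = (AB² + AH² - BH²) / (2·AB·AH)
  ∠BAH = 90°

Step 7: From AH = 12, AN = 13, HN = 11, by the inverse law of cosines:
  cos(∠HAN) = (AH² + AN² - HN²) / (2·AH·AN)
  ∠HAN = 52.02°

Step 8: From BA = 9, BD = 11, AD = 5, by the inverse law of cosines:
  cos(∠ABD) = (BA² + BD² - AD²) / (2·BA·BD)
  ∠ABD = 26.63°

Step 9: From BA = 9, BH = 15, AH = 12, by the inverse law of cosines:
  cos(∠ABH) = (BA² + BH² - AH²) / (2·BA·BH)
  ∠ABH = 53.13°

Step 10: From DA = 5, DB = 11, AB = 9, by the inverse law of cosines:
  cos(∠ADB) = (DA² + DB² - AB²) / (2·DA·DB)
  ∠ADB = 53.78°

Step 11: From NA = 13, NH = 11, AH = 12, by the inverse law of cosines:
  cos(∠ANH) = (NA² + NH² - AH²) / (2·NA·NH)
  ∠ANH = 59.3°

Step 12: From NH = 11, NJ = 4, HJ = 11, by the inverse law of cosines:
  cos(∠HNJ) = (NH² + NJ² - HJ²) / (2·NH·NJ)
  ∠HNJ = 79.52°

Step 13: From JH = 11, JN = 4, HN = 11, by the inverse law of cosines:
  cos(∠HJN) = (JH² + JN² - HN²) / (2·JH·JN)
  ∠HJN = 79.52°

Step 14: From IA = 15.26, AE = 10, and ∠IAE = 60°, by the law of cosines:
  IE² = IA² + AE² - 2·IA·AE·cos(60°) = 233 + 100 - 152.6 = 180.4
  IE ≈ 13.43

Step 15: From AI = 15.26, AN = 13, IN = 8, by the inverse law of cosines:
  cos(∠IAN) = (AI² + AN² - IN²) / (2·AI·AN)
  ∠IAN = 31.61°

Step 16: From IA = 15.26, IN = 8, AN = 13, by the inverse law of cosines:
  cos(∠AIN) = (IA² + IN² - AN²) / (2·IA·IN)
  ∠AIN = 58.39°

Step 17: From IA = 15.26, IE = 13.43, AE = 10, by the inverse law of cosines:
  cos(∠AIE) = (IA² + IE² - AE²) / (2·IA·IE)
  ∠AIE = 40.16°

Step 18: From EA = 10, EI = 13.43, AI = 15.26, by the inverse law of cosines:
  cos(∠AEI) = (EA² + EI² - AI²) / (2·EA·EI)
  ∠AEI = 79.84°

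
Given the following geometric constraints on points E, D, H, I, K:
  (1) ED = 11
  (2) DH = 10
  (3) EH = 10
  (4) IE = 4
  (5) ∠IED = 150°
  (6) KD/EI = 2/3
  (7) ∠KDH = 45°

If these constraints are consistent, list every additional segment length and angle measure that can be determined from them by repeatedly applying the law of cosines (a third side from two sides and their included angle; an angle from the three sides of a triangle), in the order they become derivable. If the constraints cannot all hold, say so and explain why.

The constraints are consistent. Derivable facts, in order:
After 1 step:
- DI ≈ 14.6
- HK ≈ 8.33
- ∠DEH = 56.63°
- ∠DHE = 66.73°
- ∠EDH = 56.63°
After 2 steps:
- ∠DHK = 13.08°
- ∠DIE = 22.13°
- ∠DKH = 121.92°
- ∠EDI = 7.87°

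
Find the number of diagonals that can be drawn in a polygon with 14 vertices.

Total line segments between 14 vertices = C(14,2) = 91.
Subtract the 14 sides: 91 - 14 = 77 diagonals.

77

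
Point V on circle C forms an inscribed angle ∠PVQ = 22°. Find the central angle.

Central angle = 2 × 22° = 44° (inscribed angle theorem).

44°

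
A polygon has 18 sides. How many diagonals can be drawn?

Total line segments between 18 vertices = C(18,2) = 153.
Subtract the 18 sides: 153 - 18 = 135 diagonals.

135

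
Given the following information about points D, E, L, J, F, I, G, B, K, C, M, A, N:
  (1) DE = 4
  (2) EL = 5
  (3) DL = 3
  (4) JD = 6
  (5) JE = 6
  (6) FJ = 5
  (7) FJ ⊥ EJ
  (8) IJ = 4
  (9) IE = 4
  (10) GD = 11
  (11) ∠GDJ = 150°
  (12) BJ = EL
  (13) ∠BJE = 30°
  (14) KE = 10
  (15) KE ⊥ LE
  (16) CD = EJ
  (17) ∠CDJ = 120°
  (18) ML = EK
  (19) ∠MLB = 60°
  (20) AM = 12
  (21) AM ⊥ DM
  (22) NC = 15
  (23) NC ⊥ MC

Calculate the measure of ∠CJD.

From the given relations: CD = EJ = 6.
Step 1: By the law of cosines on triangle JDC: JC² = 6² + 6² − 2·6·6·cos(120°) = 108, so JC = 6·√3.
Step 2: By the inverse law of cosines on triangle CJD: cos(∠CJD) = ((6·√3)² + 6² − 6²) / (2·6·√3·6) = 108/124.71 = 0.866, so ∠CJD = 30°.

Therefore, the measure of angle ∠CJD = 30°.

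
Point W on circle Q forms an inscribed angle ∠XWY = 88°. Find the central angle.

The inscribed angle theorem states that a central angle is always twice any inscribed angle that subtends the same arc.
Since the inscribed angle is 88°, the central angle = 2 × 88° = 176°.

176°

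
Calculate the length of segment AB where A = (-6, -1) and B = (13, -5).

d = sqrt((13 - -6)^2 + (-5 - -1)^2)
d = sqrt(19^2 + -4^2)
d = sqrt(361 + 16)
d = sqrt(377)

sqrt(377)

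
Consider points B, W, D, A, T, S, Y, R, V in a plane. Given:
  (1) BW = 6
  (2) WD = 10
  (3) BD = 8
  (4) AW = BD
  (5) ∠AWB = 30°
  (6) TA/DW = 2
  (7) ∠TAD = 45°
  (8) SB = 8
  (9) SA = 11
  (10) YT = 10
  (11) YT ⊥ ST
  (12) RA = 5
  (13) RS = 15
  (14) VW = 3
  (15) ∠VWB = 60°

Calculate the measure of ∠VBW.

Step 1: By the law of cosines on triangle BWV: BV² = 6² + 3² − 2·6·3·cos(60°) = 27, so BV = 3·√3.
Step 2: By the inverse law of cosines on triangle VBW: cos(∠VBW) = ((3·√3)² + 6² − 3²) / (2·3·√3·6) = 54/62.35 = 0.866, so ∠VBW = 30°.

Therefore, the measure of angle ∠VBW = 30°.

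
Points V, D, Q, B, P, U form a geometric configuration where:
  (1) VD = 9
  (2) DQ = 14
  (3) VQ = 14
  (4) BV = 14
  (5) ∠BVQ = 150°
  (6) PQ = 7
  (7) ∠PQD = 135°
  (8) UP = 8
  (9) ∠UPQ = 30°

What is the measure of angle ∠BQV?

Step 1: By the law of cosines on triangle QVB: QB² = 14² + 14² − 2·14·14·cos(150°) = 731.48, so QB ≈ 27.05.
Step 2: By the inverse law of cosines on triangle BQV: cos(∠BQV) = (27.05² + 14² − 14²) / (2·27.05·14) = 731.48/757.29 = 0.9659, so ∠BQV = 15°.

Therefore, the measure of angle ∠BQV = 15°.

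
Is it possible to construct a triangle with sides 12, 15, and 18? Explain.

Check all three triangle inequalities:
12 + 15 = 27 > 18 ✓
12 + 18 = 30 > 15 ✓
15 + 18 = 33 > 12 ✓
All conditions hold, so these sides form a valid triangle.

Yes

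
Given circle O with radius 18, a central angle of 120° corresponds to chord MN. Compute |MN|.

Drop a perpendicular from the center to the chord, bisecting both the chord and the central angle.
Each half-chord = r sin(θ/2) = 18 sin(60°).
The full chord = 2 × 18 × sin(60°) = 18*sqrt(3).

18*sqrt(3)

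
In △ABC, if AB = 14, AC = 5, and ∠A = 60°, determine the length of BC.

By the law of cosines: BC^2 = AB^2 + AC^2 - 2*AB*AC*cos(A)
BC^2 = 14^2 + 5^2 - 2*14*5*cos(60°)
BC^2 = 196 + 25 - 140*(1/2)
BC^2 = 151
BC = sqrt(151)

sqrt(151)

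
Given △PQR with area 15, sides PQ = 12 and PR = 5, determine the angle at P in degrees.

Area = (1/2) * a * b * sin(C)
sin(C) = 2 * Area / (a * b)
sin(C) = 2 * 15 / (12 * 5)
sin(C) = 1/2
C = arcsin(1/2) = 30°
Since sin(180° - C) = sin(C), the obtuse angle 150° gives the same area, so C = 30° or C = 150°.

30° or 150°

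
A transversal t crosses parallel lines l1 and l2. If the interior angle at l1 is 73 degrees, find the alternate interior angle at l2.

Alternate interior angles formed by parallel lines and a transversal are equal.
The given angle is 73 degrees.
The alternate interior angle = 73 degrees.

73 degrees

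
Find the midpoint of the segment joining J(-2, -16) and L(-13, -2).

The midpoint is the average of the coordinates:
x: (-2 + -13)/2 = -15/2
y: (-16 + -2)/2 = -9
Midpoint = (-15/2, -9)

(-15/2, -9)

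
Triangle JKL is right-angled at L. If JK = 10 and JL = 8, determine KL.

By the Pythagorean theorem: KL^2 = JK^2 - JL^2
KL^2 = 10^2 - 8^2 = 100 - 64 = 36
KL = sqrt(36) = 6

6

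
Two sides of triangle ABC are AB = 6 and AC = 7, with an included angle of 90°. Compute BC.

Since angle A = 90°, this is a right triangle and the law of cosines reduces to the Pythagorean theorem.
BC^2 = 6^2 + 7^2 = 85
BC = sqrt(85)

sqrt(85)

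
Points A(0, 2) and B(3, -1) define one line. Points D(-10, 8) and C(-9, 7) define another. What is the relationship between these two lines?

Slope of line 1: m1 = (-1 - 2)/(3 - 0) = -3/3 = -1
Slope of line 2: m2 = (7 - 8)/(-9 - -10) = -1/1 = -1
m1 = m2, so the lines are parallel.

Parallel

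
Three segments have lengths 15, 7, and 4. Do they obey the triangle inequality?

Check the triangle inequality: 7 + 4 = 11 ≤ 15.
Since the sum of two sides does not exceed the third, no triangle can be formed.

No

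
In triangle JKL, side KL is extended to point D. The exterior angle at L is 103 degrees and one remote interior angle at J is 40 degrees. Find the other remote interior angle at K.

By the exterior angle theorem: exterior angle = sum of remote interior angles.
103 = 40 + angle K
angle K = 103 - 40 = 63 degrees

63 degrees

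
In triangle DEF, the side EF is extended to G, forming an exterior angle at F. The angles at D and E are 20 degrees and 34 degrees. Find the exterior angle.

By the exterior angle theorem, an exterior angle of a triangle equals the sum of the two remote interior angles.
Exterior angle = angle D + angle E
Exterior angle = 20 + 34 = 54 degrees

54 degrees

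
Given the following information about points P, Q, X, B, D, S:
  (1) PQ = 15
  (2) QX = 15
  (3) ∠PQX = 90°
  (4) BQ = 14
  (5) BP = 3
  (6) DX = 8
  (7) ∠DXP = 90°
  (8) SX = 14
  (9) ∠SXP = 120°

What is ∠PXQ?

Step 1: By the law of cosines on triangle XQP: XP² = 15² + 15² − 2·15·15·cos(90°) = 450, so XP = 15·√2.
Step 2: By the inverse law of cosines on triangle PXQ: cos(∠PXQ) = ((15·√2)² + 15² − 15²) / (2·15·√2·15) = 450/636.4 = 0.7071, so ∠PXQ = 45°.

Therefore, the measure of angle ∠PXQ = 45°.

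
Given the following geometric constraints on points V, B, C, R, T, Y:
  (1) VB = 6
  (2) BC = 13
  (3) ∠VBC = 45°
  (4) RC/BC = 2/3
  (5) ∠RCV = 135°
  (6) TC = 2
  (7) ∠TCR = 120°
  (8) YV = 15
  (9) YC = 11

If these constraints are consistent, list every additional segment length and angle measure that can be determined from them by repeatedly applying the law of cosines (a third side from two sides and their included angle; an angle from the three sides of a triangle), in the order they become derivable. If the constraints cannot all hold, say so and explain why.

The constraints are consistent. Derivable facts, in order:
After 1 step:
- RT ≈ 9.82
- VC ≈ 9.73
After 2 steps:
- VR ≈ 17
- ∠BCV = 25.85°
- ∠BVC = 109.15°
- ∠CRT = 10.16°
- ∠CTR = 49.84°
- ∠CVY = 47.11°
- ∠CYV = 40.4°
- ∠VCY = 92.49°
After 3 steps:
- ∠CRV = 23.87°
- ∠CVR = 21.13°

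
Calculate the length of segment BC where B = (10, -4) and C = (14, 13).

d = sqrt((4)^2 + (17)^2) = sqrt(305)

sqrt(305)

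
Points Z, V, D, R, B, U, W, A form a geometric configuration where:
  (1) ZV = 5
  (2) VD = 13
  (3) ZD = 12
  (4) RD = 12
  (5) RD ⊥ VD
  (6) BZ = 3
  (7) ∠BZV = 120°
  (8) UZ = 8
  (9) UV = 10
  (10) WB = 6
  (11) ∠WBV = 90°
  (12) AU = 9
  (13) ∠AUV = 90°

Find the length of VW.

Step 1: By the law of cosines on triangle BZV: BV² = 3² + 5² − 2·3·5·cos(120°) = 49, so BV = 7.
Step 2: By the law of cosines on triangle VBW: VW² = 7² + 6² − 2·7·6·cos(90°) = 85, so VW = √85.

Therefore, the length of VW = √85.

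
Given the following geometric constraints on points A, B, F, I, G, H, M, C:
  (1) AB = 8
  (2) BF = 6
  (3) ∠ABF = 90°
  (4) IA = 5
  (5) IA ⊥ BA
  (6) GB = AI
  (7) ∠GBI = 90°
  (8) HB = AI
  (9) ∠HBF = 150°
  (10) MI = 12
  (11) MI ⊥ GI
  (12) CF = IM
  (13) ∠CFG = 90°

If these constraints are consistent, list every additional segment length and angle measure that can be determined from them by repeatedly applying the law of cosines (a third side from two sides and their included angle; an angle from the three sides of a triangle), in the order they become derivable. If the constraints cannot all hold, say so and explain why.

The constraints are consistent. Derivable facts, in order:
After 1 step:
- AF = 10
- BI = √89
- FH ≈ 10.63
After 2 steps:
- IG = √114
- ∠ABI = 32.01°
- ∠AFB = 53.13°
- ∠AIB = 57.99°
- ∠BAF = 36.87°
- ∠BFH = 13.6°
- ∠BHF = 16.4°
After 3 steps:
- GM ≈ 16.06
- ∠BGI = 62.08°
- ∠BIG = 27.92°
After 4 steps:
- ∠GMI = 41.66°
- ∠IGM = 48.34°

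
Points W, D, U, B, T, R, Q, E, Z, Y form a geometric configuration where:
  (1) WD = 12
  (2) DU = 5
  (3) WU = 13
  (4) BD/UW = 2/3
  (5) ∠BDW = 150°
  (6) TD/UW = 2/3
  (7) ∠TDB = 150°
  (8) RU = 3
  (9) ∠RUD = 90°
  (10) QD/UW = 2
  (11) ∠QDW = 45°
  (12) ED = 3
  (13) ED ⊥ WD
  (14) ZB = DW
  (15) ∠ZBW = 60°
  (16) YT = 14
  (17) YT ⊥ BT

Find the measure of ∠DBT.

From the given relations: BD = 2/3·UW = 2/3·13 ≈ 8.67; TD = 2/3·UW = 2/3·13 ≈ 8.67.
Step 1: By the law of cosines on triangle BDT: BT² = 8.67² + 8.67² − 2·8.67·8.67·cos(150°) = 280.32, so BT ≈ 16.74.
Step 2: By the inverse law of cosines on triangle DBT: cos(∠DBT) = (8.67² + 16.74² − 8.67²) / (2·8.67·16.74) = 280.32/290.21 = 0.9659, so ∠DBT = 15°.

Therefore, the measure of angle ∠DBT = 15°.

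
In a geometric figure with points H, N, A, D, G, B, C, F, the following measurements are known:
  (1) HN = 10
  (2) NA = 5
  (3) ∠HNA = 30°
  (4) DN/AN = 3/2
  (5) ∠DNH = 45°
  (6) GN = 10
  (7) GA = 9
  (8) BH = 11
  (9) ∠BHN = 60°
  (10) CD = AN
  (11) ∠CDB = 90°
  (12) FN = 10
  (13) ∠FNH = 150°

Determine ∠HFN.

Step 1: By the law of cosines on triangle FNH: FH² = 10² + 10² − 2·10·10·cos(150°) = 373.21, so FH ≈ 19.32.
Step 2: By the inverse law of cosines on triangle HFN: cos(∠HFN) = (19.32² + 10² − 10²) / (2·19.32·10) = 373.21/386.37 = 0.9659, so ∠HFN = 15°.

Therefore, the measure of angle ∠HFN = 15°.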